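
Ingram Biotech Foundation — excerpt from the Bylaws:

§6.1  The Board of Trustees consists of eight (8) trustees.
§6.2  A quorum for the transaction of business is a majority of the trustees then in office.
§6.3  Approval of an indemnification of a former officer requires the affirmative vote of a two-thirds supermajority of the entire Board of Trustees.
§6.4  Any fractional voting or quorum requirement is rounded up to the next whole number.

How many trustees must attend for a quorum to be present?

A majority of 8 is 5.

5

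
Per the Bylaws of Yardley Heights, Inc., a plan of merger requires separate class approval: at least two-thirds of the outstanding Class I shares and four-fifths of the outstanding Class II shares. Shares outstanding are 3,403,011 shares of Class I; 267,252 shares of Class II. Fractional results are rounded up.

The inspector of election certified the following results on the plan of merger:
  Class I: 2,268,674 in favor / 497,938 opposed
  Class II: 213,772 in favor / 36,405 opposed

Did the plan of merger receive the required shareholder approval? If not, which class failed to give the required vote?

Class I: 2/3 of 3403011 = 2268674; 2,268,674 required, 2,268,674 in favor — approved.
Class II: 4/5 of 267252 = 213801.60, rounded up to 213802; 213,802 required, 213,772 in favor — not approved.

Not approved — the Class II shares did not give the required vote.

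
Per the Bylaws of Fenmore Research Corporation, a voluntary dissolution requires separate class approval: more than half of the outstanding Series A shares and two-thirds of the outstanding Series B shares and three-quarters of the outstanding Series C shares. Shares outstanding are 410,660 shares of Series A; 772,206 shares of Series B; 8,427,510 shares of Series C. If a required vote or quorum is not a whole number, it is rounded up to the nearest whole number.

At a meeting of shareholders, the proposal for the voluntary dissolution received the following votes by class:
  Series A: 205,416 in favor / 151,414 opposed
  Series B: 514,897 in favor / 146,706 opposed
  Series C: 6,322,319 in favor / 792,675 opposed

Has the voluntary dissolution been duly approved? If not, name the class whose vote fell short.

Series A: a majority of 410660 is 205331; 205,331 required, 205,416 in favor — approved.
Series B: 2/3 of 772206 = 514804; 514,804 required, 514,897 in favor — approved.
Series C: 3/4 of 8427510 = 6320632.50, rounded up to 6320633; 6,320,633 required, 6,322,319 in favor — approved.

Approved — every class gave the required vote.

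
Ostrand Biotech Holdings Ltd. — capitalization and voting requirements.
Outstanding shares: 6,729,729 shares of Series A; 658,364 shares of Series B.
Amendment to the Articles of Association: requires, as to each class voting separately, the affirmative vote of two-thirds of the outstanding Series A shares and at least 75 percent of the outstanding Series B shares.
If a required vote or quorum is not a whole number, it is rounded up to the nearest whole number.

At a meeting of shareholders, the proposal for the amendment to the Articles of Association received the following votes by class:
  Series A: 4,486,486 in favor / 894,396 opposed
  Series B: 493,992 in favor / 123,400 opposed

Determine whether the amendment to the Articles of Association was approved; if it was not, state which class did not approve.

Approved — every class gave the required vote.

Series A: 2/3 of 6729729 = 4486486; 4,486,486 required, 4,486,486 in favor — approved.
Series B: 3/4 of 658364 = 493773; 493,773 required, 493,992 in favor — approved.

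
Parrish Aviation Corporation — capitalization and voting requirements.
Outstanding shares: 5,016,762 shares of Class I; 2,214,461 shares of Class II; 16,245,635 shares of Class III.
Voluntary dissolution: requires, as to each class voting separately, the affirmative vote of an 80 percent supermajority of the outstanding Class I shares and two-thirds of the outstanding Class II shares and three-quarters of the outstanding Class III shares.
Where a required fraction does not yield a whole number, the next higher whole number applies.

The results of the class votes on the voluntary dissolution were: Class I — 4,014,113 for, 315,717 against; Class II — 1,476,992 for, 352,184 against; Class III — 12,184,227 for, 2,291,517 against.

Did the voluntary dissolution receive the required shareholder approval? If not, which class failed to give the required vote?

Class I: 4/5 of 5016762 = 4013409.60, rounded up to 4013410; 4,013,410 required, 4,014,113 in favor — approved.
Class II: 2/3 of 2214461 = 1476307.33, rounded up to 1476308; 1,476,308 required, 1,476,992 in favor — approved.
Class III: 3/4 of 16245635 = 12184226.25, rounded up to 12184227; 12,184,227 required, 12,184,227 in favor — approved.

Approved — every class gave the required vote.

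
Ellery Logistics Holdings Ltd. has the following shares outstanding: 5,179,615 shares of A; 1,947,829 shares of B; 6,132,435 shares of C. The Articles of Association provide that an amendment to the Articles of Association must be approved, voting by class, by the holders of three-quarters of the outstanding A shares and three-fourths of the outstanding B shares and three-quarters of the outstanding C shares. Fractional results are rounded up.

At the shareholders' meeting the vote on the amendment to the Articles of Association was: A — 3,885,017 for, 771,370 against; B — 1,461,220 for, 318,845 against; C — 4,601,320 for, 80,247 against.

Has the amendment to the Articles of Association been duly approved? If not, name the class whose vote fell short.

Approved — every class gave the required vote.

A: 3/4 of 5179615 = 3884711.25, rounded up to 3884712; 3,884,712 required, 3,885,017 in favor — approved.
B: 3/4 of 1947829 = 1460871.75, rounded up to 1460872; 1,460,872 required, 1,461,220 in favor — approved.
C: 3/4 of 6132435 = 4599326.25, rounded up to 4599327; 4,599,327 required, 4,601,320 in favor — approved.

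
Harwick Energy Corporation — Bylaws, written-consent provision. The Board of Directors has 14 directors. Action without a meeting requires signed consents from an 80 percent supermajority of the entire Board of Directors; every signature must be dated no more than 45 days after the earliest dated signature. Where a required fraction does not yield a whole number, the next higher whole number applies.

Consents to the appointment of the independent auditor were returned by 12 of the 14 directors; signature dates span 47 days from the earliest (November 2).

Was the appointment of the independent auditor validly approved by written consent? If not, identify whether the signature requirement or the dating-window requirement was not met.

Signatures required: an 80 percent supermajority of 14 — 4/5 of 14 = 11.20, rounded up to 12, so 12 needed; 12 signed. Sufficient.
Dating window: the latest signature is 47 days after the earliest; the limit is 45 days. Outside the window.

Not effective — dating-window requirement not satisfied.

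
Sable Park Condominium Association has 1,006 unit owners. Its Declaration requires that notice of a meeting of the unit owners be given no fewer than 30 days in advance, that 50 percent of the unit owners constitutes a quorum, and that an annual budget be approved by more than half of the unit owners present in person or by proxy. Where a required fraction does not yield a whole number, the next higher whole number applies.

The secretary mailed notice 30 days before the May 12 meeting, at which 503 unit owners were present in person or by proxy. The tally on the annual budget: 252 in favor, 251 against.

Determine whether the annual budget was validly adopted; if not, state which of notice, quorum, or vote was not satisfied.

Notice: 30 days given; 30 required. Satisfied.
Quorum: 50% of 1,006 = 503; 503 present. Satisfied.
Vote: requires a majority of those present (503); a majority of 503 is 252, so 252 needed; 252 in favor. Satisfied.

Valid — all requirements satisfied.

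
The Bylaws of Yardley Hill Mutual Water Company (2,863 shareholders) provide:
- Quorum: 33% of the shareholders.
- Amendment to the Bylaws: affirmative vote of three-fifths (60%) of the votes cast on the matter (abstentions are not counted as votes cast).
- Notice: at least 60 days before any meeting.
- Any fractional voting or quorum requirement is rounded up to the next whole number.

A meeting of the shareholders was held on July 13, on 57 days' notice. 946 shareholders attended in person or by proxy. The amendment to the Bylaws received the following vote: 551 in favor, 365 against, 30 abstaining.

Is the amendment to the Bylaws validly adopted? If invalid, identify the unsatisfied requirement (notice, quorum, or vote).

Invalid — notice requirement not satisfied.

Notice: 57 days given; 60 required. Not satisfied.
Quorum: 33% of 2,863 = 944.79, rounded up to 945; 946 present. Satisfied.
Vote: requires three-fifths of the votes cast (946 − 30 abstaining = 916); 3/5 of 916 = 549.60, rounded up to 550, so 550 needed; 551 in favor. Satisfied.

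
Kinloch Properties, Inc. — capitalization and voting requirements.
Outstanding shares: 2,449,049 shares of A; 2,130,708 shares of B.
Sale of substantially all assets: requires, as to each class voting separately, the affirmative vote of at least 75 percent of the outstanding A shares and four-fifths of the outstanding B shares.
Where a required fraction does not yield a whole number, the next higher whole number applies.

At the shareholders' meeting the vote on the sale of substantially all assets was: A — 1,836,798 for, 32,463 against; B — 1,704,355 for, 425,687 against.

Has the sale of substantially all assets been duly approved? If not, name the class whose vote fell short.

A: 3/4 of 2449049 = 1836786.75, rounded up to 1836787; 1,836,787 required, 1,836,798 in favor — approved.
B: 4/5 of 2130708 = 1704566.40, rounded up to 1704567; 1,704,567 required, 1,704,355 in favor — not approved.

Not approved — the B shares did not give the required vote.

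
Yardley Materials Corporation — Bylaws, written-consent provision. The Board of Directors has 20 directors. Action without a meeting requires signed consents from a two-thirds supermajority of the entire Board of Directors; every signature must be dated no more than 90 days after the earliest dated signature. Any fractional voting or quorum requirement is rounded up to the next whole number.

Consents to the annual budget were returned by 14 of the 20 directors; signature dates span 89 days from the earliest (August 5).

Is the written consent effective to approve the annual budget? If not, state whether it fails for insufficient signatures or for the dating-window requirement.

Effective — both the signature and dating-window requirements are satisfied.

Signatures required: a two-thirds supermajority of 20 — 2/3 of 20 = 13.33, rounded up to 14, so 14 needed; 14 signed. Sufficient.
Dating window: the latest signature is 89 days after the earliest; the limit is 90 days. Within the window.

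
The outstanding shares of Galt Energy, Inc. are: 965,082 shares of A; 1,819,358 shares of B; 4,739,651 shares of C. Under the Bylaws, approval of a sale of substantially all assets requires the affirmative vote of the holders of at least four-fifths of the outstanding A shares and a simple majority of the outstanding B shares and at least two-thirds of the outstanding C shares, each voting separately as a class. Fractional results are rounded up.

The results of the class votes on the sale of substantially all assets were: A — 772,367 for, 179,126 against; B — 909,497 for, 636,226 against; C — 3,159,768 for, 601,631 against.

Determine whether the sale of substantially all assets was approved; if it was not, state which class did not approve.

Not approved — the B shares did not give the required vote.

A: 4/5 of 965082 = 772065.60, rounded up to 772066; 772,066 required, 772,367 in favor — approved.
B: a majority of 1819358 is 909680; 909,680 required, 909,497 in favor — not approved.
C: 2/3 of 4739651 = 3159767.33, rounded up to 3159768; 3,159,768 required, 3,159,768 in favor — approved.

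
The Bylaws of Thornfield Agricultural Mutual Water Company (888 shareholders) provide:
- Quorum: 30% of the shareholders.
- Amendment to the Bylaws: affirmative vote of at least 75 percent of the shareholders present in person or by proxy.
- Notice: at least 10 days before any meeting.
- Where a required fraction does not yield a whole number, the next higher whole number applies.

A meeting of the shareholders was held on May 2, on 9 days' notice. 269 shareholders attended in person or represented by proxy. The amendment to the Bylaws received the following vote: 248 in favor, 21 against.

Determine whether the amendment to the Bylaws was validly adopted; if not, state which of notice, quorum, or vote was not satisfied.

Notice: 9 days given; 10 required. Not satisfied.
Quorum: 30% of 888 = 266.40, rounded up to 267; 269 present. Satisfied.
Vote: requires three-fourths of those present (269); 3/4 of 269 = 201.75, rounded up to 202, so 202 needed; 248 in favor. Satisfied.

Invalid — notice requirement not satisfied.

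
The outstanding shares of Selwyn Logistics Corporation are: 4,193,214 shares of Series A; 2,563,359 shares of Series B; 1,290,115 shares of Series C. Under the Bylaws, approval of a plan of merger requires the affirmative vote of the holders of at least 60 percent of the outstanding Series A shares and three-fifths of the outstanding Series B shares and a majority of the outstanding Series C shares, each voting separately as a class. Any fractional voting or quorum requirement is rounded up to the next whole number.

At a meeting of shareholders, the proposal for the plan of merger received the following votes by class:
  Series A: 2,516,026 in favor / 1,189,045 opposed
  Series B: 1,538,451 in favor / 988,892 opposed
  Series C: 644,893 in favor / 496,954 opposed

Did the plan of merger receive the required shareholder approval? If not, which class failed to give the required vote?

Series A: 3/5 of 4193214 = 2515928.40, rounded up to 2515929; 2,515,929 required, 2,516,026 in favor — approved.
Series B: 3/5 of 2563359 = 1538015.40, rounded up to 1538016; 1,538,016 required, 1,538,451 in favor — approved.
Series C: a majority of 1290115 is 645058; 645,058 required, 644,893 in favor — not approved.

Not approved — the Series C shares did not give the required vote.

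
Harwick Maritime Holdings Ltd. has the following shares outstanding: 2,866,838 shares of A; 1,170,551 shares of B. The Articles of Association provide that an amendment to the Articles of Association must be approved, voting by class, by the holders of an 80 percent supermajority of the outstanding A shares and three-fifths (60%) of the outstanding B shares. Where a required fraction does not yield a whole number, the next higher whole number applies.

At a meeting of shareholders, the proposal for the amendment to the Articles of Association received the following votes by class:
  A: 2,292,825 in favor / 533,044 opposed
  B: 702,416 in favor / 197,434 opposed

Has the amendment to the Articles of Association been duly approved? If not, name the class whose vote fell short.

Not approved — the A shares did not give the required vote.

A: 4/5 of 2866838 = 2293470.40, rounded up to 2293471; 2,293,471 required, 2,292,825 in favor — not approved.
B: 3/5 of 1170551 = 702330.60, rounded up to 702331; 702,331 required, 702,416 in favor — approved.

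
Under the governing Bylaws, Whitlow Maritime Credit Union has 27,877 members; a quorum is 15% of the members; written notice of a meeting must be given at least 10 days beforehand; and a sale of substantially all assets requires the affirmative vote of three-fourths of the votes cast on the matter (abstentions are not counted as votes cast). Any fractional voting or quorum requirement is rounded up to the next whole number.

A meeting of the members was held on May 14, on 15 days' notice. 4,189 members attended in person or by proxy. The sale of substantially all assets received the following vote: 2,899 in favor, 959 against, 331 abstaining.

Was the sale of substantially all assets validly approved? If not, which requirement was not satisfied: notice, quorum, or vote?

Valid — all requirements satisfied.

Notice: 15 days given; 10 required. Satisfied.
Quorum: 15% of 27,877 = 4,181.55, rounded up to 4,182; 4,189 present. Satisfied.
Vote: requires three-fourths of the votes cast (4,189 − 331 abstaining = 3,858); 3/4 of 3858 = 2893.50, rounded up to 2894, so 2,894 needed; 2,899 in favor. Satisfied.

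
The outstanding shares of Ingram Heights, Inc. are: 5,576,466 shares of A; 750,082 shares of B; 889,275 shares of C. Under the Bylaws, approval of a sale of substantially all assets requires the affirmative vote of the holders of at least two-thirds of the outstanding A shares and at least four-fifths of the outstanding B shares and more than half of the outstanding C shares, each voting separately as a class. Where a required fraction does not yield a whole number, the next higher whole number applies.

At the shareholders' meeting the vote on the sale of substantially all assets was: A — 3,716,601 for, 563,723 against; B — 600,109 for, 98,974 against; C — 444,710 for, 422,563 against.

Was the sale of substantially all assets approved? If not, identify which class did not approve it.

A: 2/3 of 5576466 = 3717644; 3,717,644 required, 3,716,601 in favor — not approved.
B: 4/5 of 750082 = 600065.60, rounded up to 600066; 600,066 required, 600,109 in favor — approved.
C: a majority of 889275 is 444638; 444,638 required, 444,710 in favor — approved.

Not approved — the A shares did not give the required vote.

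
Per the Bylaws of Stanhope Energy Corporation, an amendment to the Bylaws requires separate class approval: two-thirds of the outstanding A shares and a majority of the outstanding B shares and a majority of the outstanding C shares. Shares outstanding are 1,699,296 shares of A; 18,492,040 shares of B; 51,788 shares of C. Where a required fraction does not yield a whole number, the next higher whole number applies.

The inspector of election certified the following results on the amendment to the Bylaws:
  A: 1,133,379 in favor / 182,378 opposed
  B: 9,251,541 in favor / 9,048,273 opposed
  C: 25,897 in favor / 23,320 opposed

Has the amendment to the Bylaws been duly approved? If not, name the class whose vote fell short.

A: 2/3 of 1699296 = 1132864; 1,132,864 required, 1,133,379 in favor — approved.
B: a majority of 18492040 is 9246021; 9,246,021 required, 9,251,541 in favor — approved.
C: a majority of 51788 is 25895; 25,895 required, 25,897 in favor — approved.

Approved — every class gave the required vote.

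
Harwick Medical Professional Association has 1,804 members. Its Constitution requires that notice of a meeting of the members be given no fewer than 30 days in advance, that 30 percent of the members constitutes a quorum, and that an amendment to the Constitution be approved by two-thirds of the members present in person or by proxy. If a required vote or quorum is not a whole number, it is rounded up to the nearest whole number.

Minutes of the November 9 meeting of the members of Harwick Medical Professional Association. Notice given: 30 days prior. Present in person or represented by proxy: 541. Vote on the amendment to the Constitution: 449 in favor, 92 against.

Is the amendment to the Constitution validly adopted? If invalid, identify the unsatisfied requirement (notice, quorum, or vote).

Notice: 30 days given; 30 required. Satisfied.
Quorum: 30% of 1,804 = 541.20, rounded up to 542; 541 present. Not satisfied.
Vote: requires two-thirds of those present (541); 2/3 of 541 = 360.67, rounded up to 361, so 361 needed; 449 in favor. Satisfied.

Invalid — quorum requirement not satisfied.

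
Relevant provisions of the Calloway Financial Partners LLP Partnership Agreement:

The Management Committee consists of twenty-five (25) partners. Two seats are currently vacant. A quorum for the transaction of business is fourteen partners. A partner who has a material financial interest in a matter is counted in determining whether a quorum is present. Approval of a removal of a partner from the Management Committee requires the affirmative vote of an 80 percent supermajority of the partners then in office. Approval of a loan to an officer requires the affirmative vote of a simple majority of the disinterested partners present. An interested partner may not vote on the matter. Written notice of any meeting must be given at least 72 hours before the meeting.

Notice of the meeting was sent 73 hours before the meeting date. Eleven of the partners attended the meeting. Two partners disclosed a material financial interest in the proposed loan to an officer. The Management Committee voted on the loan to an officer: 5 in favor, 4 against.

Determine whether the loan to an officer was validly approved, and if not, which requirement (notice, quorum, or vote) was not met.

Invalid — quorum requirement not satisfied.

Notice: 73 hours given; 72 required (73 ≥ 72). Satisfied.
Quorum: 11 present (interested partners count toward quorum); quorum is 14. Not satisfied.
Vote: the loan to an officer requires a majority of the disinterested partners present (11 − 2 = 9). A majority of 9 is 5, so 5 affirmative votes are needed; 5 voted in favor. Satisfied. (Moot — without a quorum no business can be validly transacted.)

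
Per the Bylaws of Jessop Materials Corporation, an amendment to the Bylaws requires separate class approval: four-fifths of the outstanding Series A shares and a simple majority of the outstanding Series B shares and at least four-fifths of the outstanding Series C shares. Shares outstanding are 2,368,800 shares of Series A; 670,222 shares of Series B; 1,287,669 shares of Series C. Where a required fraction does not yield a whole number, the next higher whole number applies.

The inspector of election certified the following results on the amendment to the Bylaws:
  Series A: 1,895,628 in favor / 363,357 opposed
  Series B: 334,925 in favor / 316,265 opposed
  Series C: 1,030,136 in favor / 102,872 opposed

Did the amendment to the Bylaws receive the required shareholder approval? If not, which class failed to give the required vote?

Series A: 4/5 of 2368800 = 1895040; 1,895,040 required, 1,895,628 in favor — approved.
Series B: a majority of 670222 is 335112; 335,112 required, 334,925 in favor — not approved.
Series C: 4/5 of 1287669 = 1030135.20, rounded up to 1030136; 1,030,136 required, 1,030,136 in favor — approved.

Not approved — the Series B shares did not give the required vote.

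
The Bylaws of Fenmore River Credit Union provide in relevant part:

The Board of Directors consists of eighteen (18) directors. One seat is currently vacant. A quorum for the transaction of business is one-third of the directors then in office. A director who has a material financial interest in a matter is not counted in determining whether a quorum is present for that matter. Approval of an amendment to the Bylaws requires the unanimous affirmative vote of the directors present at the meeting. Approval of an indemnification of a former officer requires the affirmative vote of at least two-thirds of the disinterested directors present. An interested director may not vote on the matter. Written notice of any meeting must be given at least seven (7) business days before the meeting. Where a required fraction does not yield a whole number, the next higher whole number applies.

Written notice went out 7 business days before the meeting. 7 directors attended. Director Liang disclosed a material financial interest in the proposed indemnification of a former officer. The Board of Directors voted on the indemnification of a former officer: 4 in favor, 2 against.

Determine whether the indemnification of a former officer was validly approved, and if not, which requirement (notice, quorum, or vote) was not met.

Notice: 7 business days given; 7 required (7 ≥ 7). Satisfied.
Quorum: 7 present, but the 1 interested director does not count, leaving 6. Quorum is 6. Satisfied.
Vote: the indemnification of a former officer requires two-thirds of the disinterested directors present (7 − 1 = 6). 2/3 of 6 = 4, so 4 affirmative votes are needed; 4 voted in favor. Satisfied.

Valid — all requirements satisfied.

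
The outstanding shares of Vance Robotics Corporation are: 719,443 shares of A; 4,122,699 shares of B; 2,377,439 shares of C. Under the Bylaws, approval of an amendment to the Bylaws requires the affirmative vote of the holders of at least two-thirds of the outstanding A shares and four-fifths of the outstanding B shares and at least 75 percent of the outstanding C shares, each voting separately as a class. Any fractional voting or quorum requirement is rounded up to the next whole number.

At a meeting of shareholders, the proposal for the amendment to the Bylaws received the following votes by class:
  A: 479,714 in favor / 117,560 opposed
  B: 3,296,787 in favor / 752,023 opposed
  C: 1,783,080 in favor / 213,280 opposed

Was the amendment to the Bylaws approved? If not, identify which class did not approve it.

A: 2/3 of 719443 = 479628.67, rounded up to 479629; 479,629 required, 479,714 in favor — approved.
B: 4/5 of 4122699 = 3298159.20, rounded up to 3298160; 3,298,160 required, 3,296,787 in favor — not approved.
C: 3/4 of 2377439 = 1783079.25, rounded up to 1783080; 1,783,080 required, 1,783,080 in favor — approved.

Not approved — the B shares did not give the required vote.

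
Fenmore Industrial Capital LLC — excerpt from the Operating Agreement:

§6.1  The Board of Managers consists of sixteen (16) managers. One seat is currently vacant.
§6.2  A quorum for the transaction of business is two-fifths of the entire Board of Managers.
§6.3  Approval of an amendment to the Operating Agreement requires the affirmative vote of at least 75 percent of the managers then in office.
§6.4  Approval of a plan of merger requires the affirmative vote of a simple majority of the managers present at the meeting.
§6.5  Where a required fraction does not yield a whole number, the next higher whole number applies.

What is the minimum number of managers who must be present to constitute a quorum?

7

2/5 of 16 = 6.40, rounded up to 7.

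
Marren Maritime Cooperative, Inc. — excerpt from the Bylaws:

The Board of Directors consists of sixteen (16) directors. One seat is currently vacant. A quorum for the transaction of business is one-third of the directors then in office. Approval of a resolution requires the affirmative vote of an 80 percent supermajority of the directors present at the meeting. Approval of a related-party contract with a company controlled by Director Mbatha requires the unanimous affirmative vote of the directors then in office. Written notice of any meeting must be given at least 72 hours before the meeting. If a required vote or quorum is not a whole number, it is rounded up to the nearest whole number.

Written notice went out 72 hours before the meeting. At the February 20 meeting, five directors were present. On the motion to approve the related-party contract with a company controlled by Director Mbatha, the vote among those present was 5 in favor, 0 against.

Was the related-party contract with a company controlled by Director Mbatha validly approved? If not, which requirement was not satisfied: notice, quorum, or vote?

Invalid — vote requirement not satisfied.

Notice: 72 hours given; 72 required (72 ≥ 72). Satisfied.
Quorum: 5 present; quorum is 5. Satisfied.
Vote: the related-party contract with a company controlled by Director Mbatha requires the unanimous vote of the directors then in office (15). Unanimous means all 15, so 15 affirmative votes are needed; 5 voted in favor. Not satisfied.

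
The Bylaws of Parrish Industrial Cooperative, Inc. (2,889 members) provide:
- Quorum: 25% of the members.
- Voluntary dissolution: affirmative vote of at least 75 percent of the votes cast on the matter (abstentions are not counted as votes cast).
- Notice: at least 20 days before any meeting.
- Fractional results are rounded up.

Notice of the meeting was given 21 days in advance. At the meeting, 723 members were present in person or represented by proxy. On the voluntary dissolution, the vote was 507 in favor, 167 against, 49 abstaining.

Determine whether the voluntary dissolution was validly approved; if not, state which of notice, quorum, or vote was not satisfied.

Valid — all requirements satisfied.

Notice: 21 days given; 20 required. Satisfied.
Quorum: 25% of 2,889 = 722.25, rounded up to 723; 723 present. Satisfied.
Vote: requires three-fourths of the votes cast (723 − 49 abstaining = 674); 3/4 of 674 = 505.50, rounded up to 506, so 506 needed; 507 in favor. Satisfied.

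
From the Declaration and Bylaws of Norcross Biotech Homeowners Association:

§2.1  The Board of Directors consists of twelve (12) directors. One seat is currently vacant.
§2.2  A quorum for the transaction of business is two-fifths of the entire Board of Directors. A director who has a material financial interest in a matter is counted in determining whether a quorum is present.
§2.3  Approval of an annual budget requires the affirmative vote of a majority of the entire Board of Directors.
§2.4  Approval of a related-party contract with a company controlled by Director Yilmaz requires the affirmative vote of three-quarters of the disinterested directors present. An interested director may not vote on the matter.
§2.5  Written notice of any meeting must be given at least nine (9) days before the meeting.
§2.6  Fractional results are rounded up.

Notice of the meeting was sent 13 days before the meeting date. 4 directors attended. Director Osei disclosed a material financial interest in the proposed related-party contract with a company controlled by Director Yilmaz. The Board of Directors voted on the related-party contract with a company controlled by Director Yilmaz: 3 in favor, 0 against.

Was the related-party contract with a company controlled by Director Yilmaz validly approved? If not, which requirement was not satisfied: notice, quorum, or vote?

Invalid — quorum requirement not satisfied.

Notice: 13 days given; 9 required (13 ≥ 9). Satisfied.
Quorum: 4 present (interested directors count toward quorum); quorum is 5. Not satisfied.
Vote: the related-party contract with a company controlled by Director Yilmaz requires three-fourths of the disinterested directors present (4 − 1 = 3). 3/4 of 3 = 2.25, rounded up to 3, so 3 affirmative votes are needed; 3 voted in favor. Satisfied. (Moot — without a quorum no business can be validly transacted.)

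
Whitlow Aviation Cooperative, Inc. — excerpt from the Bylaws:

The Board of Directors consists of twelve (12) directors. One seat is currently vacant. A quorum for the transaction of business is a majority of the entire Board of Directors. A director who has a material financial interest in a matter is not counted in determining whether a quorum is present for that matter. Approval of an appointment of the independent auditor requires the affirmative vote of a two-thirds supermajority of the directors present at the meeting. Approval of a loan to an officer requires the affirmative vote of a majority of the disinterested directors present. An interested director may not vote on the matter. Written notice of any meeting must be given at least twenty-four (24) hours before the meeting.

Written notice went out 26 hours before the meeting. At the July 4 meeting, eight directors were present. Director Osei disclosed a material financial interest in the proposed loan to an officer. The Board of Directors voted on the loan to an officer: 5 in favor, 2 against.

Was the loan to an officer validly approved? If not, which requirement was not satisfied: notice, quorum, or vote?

Notice: 26 hours given; 24 required (26 ≥ 24). Satisfied.
Quorum: 8 present, but the 1 interested director does not count, leaving 7. Quorum is 7. Satisfied.
Vote: the loan to an officer requires a majority of the disinterested directors present (8 − 1 = 7). A majority of 7 is 4, so 4 affirmative votes are needed; 5 voted in favor. Satisfied.

Valid — all requirements satisfied.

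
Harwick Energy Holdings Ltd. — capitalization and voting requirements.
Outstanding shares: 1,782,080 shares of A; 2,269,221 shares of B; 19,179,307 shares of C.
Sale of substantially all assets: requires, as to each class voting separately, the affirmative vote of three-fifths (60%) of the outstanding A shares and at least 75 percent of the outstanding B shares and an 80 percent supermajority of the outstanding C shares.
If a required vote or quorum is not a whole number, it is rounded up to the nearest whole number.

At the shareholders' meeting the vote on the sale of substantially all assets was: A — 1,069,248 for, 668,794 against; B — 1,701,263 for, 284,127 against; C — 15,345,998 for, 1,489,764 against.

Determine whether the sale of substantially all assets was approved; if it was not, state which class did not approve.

Not approved — the B shares did not give the required vote.

A: 3/5 of 1782080 = 1069248; 1,069,248 required, 1,069,248 in favor — approved.
B: 3/4 of 2269221 = 1701915.75, rounded up to 1701916; 1,701,916 required, 1,701,263 in favor — not approved.
C: 4/5 of 19179307 = 15343445.60, rounded up to 15343446; 15,343,446 required, 15,345,998 in favor — approved.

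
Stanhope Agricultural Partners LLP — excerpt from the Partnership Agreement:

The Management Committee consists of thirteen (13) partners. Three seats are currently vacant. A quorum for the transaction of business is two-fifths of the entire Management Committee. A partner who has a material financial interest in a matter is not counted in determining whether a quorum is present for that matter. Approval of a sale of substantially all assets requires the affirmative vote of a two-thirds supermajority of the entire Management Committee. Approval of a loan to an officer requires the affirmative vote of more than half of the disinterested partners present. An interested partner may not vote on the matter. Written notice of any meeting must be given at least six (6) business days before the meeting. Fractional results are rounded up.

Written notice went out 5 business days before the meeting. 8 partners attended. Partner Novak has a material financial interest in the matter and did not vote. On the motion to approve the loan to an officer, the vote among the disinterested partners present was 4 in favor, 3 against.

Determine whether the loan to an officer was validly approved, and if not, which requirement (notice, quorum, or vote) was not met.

Notice: 5 business days given; 6 required (5 < 6). Not satisfied.
Quorum: 8 present, but the 1 interested partner does not count, leaving 7. Quorum is 6. Satisfied.
Vote: the loan to an officer requires a majority of the disinterested partners present (8 − 1 = 7). A majority of 7 is 4, so 4 affirmative votes are needed; 4 voted in favor. Satisfied.

Invalid — notice requirement not satisfied.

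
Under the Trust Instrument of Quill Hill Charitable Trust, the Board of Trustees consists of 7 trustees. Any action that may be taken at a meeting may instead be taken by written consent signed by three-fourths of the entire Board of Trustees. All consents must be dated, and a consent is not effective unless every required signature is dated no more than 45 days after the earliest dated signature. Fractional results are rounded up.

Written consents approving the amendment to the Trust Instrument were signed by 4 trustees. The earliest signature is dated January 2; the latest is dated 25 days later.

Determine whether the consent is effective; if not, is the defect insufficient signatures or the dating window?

Signatures required: three-fourths of 7 — 3/4 of 7 = 5.25, rounded up to 6, so 6 needed; 4 signed. Insufficient.
Dating window: the latest signature is 25 days after the earliest; the limit is 45 days. Within the window.

Not effective — insufficient signatures.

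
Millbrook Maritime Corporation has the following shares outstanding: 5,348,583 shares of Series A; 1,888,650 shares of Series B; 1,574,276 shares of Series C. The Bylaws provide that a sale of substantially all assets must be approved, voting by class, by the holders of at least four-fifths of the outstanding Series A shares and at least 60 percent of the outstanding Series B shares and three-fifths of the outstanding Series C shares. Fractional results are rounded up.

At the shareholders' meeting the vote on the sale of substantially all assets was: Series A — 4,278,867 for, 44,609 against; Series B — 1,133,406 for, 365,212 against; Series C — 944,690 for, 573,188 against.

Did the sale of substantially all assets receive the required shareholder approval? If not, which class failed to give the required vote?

Approved — every class gave the required vote.

Series A: 4/5 of 5348583 = 4278866.40, rounded up to 4278867; 4,278,867 required, 4,278,867 in favor — approved.
Series B: 3/5 of 1888650 = 1133190; 1,133,190 required, 1,133,406 in favor — approved.
Series C: 3/5 of 1574276 = 944565.60, rounded up to 944566; 944,566 required, 944,690 in favor — approved.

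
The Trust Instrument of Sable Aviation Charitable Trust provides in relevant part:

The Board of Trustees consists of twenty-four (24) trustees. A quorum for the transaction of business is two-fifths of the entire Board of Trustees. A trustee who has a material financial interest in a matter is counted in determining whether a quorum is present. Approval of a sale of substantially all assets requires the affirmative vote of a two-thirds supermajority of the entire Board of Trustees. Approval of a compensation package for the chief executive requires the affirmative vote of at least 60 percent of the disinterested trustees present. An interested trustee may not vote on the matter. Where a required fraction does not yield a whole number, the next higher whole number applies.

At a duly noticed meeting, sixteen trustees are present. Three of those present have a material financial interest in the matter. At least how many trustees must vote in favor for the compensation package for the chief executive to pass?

The compensation package for the chief executive requires three-fifths of the disinterested trustees present (16 − 3 = 13).
3/5 of 13 = 7.80, rounded up to 8.

8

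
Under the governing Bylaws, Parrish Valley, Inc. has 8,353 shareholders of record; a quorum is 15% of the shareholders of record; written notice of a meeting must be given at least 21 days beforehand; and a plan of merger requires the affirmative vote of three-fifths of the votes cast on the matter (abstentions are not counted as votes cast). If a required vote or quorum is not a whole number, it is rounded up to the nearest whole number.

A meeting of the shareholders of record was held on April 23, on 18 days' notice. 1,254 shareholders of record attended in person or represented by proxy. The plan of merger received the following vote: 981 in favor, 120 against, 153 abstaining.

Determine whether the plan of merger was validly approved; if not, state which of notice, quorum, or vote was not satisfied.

Notice: 18 days given; 21 required. Not satisfied.
Quorum: 15% of 8,353 = 1,252.95, rounded up to 1,253; 1,254 present. Satisfied.
Vote: requires three-fifths of the votes cast (1,254 − 153 abstaining = 1,101); 3/5 of 1101 = 660.60, rounded up to 661, so 661 needed; 981 in favor. Satisfied.

Invalid — notice requirement not satisfied.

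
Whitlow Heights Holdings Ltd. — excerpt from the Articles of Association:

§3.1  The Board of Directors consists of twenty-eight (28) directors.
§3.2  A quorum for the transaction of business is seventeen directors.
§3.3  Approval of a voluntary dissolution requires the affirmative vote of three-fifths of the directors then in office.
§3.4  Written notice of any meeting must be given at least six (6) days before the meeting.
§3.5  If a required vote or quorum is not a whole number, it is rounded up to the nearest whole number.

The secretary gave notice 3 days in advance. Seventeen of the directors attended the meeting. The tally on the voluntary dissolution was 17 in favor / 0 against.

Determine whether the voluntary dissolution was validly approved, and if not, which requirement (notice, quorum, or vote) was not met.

Notice: 3 days given; 6 required (3 < 6). Not satisfied.
Quorum: 17 present; quorum is 17. Satisfied.
Vote: the voluntary dissolution requires three-fifths of the directors then in office (28). 3/5 of 28 = 16.80, rounded up to 17, so 17 affirmative votes are needed; 17 voted in favor. Satisfied.

Invalid — notice requirement not satisfied.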